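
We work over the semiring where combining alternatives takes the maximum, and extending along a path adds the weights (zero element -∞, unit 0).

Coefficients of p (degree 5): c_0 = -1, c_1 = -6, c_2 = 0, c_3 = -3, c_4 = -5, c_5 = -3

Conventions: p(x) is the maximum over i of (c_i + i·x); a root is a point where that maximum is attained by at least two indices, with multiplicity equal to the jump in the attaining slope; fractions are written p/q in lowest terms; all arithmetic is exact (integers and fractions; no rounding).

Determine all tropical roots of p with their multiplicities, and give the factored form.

hull edge (i=0, c=-1) to (i=2, c=0): slope 1/2, span 2
hull edge (i=2, c=0) to (i=5, c=-3): slope -1, span 3
Factored form: p(x) = -3 ⊗ (x ⊕ (-1/2)) ⊗ (x ⊕ (-1/2)) ⊗ (x ⊕ 1) ⊗ (x ⊕ 1) ⊗ (x ⊕ 1)
Answer: roots = -1/2 (mult 2), 1 (mult 3)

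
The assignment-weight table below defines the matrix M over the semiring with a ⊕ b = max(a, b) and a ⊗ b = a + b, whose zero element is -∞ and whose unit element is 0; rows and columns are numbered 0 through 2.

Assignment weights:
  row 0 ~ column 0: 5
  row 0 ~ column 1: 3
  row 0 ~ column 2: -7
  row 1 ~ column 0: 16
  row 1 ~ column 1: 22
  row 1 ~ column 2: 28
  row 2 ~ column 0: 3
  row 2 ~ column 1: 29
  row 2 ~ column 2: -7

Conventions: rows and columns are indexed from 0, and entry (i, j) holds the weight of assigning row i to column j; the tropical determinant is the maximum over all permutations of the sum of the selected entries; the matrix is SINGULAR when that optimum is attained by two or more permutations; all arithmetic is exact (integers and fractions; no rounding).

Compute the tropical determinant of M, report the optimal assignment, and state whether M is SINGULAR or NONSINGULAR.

σ = (0, 1, 2): 5 + 22 + (-7) = 20
σ = (0, 2, 1): 5 + 28 + 29 = 62
σ = (1, 0, 2): 3 + 16 + (-7) = 12
σ = (1, 2, 0): 3 + 28 + 3 = 34
σ = (2, 0, 1): (-7) + 16 + 29 = 38
σ = (2, 1, 0): (-7) + 22 + 3 = 18
Optimal value attained by: σ = (0, 2, 1).
Answer: det⊕(M) = 62; verdict: NONSINGULAR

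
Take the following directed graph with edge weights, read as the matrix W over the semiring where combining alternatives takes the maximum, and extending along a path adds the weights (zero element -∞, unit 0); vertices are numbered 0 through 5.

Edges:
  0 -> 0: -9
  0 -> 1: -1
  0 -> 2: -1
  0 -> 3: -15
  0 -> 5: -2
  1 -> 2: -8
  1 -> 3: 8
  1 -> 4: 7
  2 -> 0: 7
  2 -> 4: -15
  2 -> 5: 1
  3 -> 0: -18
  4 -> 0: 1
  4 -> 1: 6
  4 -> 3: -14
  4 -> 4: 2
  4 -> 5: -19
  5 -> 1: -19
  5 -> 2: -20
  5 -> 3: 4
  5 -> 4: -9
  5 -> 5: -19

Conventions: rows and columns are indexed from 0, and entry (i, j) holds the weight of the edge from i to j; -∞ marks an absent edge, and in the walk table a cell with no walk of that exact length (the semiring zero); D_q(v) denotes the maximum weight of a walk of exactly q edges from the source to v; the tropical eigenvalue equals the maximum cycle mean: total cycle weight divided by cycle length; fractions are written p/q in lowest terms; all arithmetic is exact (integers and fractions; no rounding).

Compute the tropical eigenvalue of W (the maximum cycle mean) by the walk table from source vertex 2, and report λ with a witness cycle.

q=0: [-∞, -∞, 0, -∞, -∞, -∞]
q=1: [7, -∞, -∞, -∞, -15, 1]
q=2: [-2, 6, 6, 5, -8, 5]
q=3: [13, -2, -2, 14, 13, 7]
q=4: [14, 19, 12, 11, 15, 11]
q=5: [19, 21, 13, 27, 26, 13]
q=6: [27, 32, 18, 29, 28, 17]
Optimal cycle mean attained by: cycle 1->4->1, total 7 + 6, length 2.
Answer: λ = 13/2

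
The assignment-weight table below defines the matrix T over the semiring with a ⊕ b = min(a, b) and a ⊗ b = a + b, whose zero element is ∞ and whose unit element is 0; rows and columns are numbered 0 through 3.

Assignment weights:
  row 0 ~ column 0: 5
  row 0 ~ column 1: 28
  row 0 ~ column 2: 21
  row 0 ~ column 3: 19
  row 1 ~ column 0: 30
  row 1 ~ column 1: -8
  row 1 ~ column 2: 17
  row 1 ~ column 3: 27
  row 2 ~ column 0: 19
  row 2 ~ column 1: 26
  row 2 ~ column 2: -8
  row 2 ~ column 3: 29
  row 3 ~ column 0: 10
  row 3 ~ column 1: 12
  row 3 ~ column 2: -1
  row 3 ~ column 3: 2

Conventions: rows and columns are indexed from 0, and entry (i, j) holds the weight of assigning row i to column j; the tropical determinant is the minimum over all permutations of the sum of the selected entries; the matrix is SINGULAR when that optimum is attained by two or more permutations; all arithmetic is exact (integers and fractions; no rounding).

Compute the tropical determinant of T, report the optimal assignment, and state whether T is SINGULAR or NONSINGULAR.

σ = (0, 1, 2, 3): 5 + (-8) + (-8) + 2 = -9
σ = (0, 1, 3, 2): 5 + (-8) + 29 + (-1) = 25
σ = (0, 2, 1, 3): 5 + 17 + 26 + 2 = 50
σ = (0, 2, 3, 1): 5 + 17 + 29 + 12 = 63
σ = (0, 3, 1, 2): 5 + 27 + 26 + (-1) = 57
σ = (0, 3, 2, 1): 5 + 27 + (-8) + 12 = 36
σ = (1, 0, 2, 3): 28 + 30 + (-8) + 2 = 52
σ = (1, 0, 3, 2): 28 + 30 + 29 + (-1) = 86
σ = (1, 2, 0, 3): 28 + 17 + 19 + 2 = 66
σ = (1, 2, 3, 0): 28 + 17 + 29 + 10 = 84
σ = (1, 3, 0, 2): 28 + 27 + 19 + (-1) = 73
σ = (1, 3, 2, 0): 28 + 27 + (-8) + 10 = 57
σ = (2, 0, 1, 3): 21 + 30 + 26 + 2 = 79
σ = (2, 0, 3, 1): 21 + 30 + 29 + 12 = 92
σ = (2, 1, 0, 3): 21 + (-8) + 19 + 2 = 34
σ = (2, 1, 3, 0): 21 + (-8) + 29 + 10 = 52
σ = (2, 3, 0, 1): 21 + 27 + 19 + 12 = 79
σ = (2, 3, 1, 0): 21 + 27 + 26 + 10 = 84
σ = (3, 0, 1, 2): 19 + 30 + 26 + (-1) = 74
σ = (3, 0, 2, 1): 19 + 30 + (-8) + 12 = 53
σ = (3, 1, 0, 2): 19 + (-8) + 19 + (-1) = 29
σ = (3, 1, 2, 0): 19 + (-8) + (-8) + 10 = 13
σ = (3, 2, 0, 1): 19 + 17 + 19 + 12 = 67
σ = (3, 2, 1, 0): 19 + 17 + 26 + 10 = 72
Optimal value attained by: σ = (0, 1, 2, 3).
Answer: det⊕(T) = -9; verdict: NONSINGULAR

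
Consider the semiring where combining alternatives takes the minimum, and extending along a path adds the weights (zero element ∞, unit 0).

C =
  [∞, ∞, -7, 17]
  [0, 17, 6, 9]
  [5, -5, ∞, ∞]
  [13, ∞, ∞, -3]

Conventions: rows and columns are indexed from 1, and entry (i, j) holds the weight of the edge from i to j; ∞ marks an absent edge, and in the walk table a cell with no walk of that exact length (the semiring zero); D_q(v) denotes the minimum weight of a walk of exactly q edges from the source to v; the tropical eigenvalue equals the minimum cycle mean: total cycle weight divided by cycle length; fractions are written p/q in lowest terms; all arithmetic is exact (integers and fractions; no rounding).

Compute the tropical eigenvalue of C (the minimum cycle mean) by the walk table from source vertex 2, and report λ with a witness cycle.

q=0: [∞, 0, ∞, ∞]
q=1: [0, 17, 6, 9]
q=2: [11, 1, -7, 6]
q=3: [-2, -12, 4, 3]
q=4: [-12, -1, -9, -3]
Optimal cycle mean attained by: cycle 1->3->2->1, total (-7) + (-5) + 0, length 3.
Answer: λ = -4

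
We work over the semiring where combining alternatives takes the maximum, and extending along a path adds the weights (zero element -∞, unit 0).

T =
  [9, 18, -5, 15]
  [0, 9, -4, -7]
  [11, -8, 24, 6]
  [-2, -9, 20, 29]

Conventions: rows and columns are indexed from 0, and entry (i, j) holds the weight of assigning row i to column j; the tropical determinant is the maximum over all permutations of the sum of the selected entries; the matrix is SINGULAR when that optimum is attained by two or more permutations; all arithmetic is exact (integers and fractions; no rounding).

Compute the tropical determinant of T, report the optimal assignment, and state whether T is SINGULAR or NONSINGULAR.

σ = (0, 1, 2, 3): 9 + 9 + 24 + 29 = 71
σ = (0, 1, 3, 2): 9 + 9 + 6 + 20 = 44
σ = (0, 2, 1, 3): 9 + (-4) + (-8) + 29 = 26
σ = (0, 2, 3, 1): 9 + (-4) + 6 + (-9) = 2
σ = (0, 3, 1, 2): 9 + (-7) + (-8) + 20 = 14
σ = (0, 3, 2, 1): 9 + (-7) + 24 + (-9) = 17
σ = (1, 0, 2, 3): 18 + 0 + 24 + 29 = 71
σ = (1, 0, 3, 2): 18 + 0 + 6 + 20 = 44
σ = (1, 2, 0, 3): 18 + (-4) + 11 + 29 = 54
σ = (1, 2, 3, 0): 18 + (-4) + 6 + (-2) = 18
σ = (1, 3, 0, 2): 18 + (-7) + 11 + 20 = 42
σ = (1, 3, 2, 0): 18 + (-7) + 24 + (-2) = 33
σ = (2, 0, 1, 3): (-5) + 0 + (-8) + 29 = 16
σ = (2, 0, 3, 1): (-5) + 0 + 6 + (-9) = -8
σ = (2, 1, 0, 3): (-5) + 9 + 11 + 29 = 44
σ = (2, 1, 3, 0): (-5) + 9 + 6 + (-2) = 8
σ = (2, 3, 0, 1): (-5) + (-7) + 11 + (-9) = -10
σ = (2, 3, 1, 0): (-5) + (-7) + (-8) + (-2) = -22
σ = (3, 0, 1, 2): 15 + 0 + (-8) + 20 = 27
σ = (3, 0, 2, 1): 15 + 0 + 24 + (-9) = 30
σ = (3, 1, 0, 2): 15 + 9 + 11 + 20 = 55
σ = (3, 1, 2, 0): 15 + 9 + 24 + (-2) = 46
σ = (3, 2, 0, 1): 15 + (-4) + 11 + (-9) = 13
σ = (3, 2, 1, 0): 15 + (-4) + (-8) + (-2) = 1
Optimal value attained by: σ = (0, 1, 2, 3).
Answer: det⊕(T) = 71; verdict: SINGULAR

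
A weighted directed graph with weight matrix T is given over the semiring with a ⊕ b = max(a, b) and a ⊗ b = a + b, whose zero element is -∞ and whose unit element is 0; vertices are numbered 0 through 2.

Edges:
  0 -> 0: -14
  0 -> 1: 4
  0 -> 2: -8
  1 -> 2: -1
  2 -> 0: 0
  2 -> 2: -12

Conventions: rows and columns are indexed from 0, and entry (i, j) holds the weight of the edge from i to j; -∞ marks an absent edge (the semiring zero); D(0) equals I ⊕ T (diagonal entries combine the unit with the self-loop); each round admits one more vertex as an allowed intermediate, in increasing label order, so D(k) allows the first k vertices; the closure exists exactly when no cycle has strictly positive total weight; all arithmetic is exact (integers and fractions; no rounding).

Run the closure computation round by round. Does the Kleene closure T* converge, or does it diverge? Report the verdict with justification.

D(0):
  [0, 4, -8]
  [-∞, 0, -1]
  [0, -∞, 0]
D(1):
  [0, 4, -8]
  [-∞, 0, -1]
  [0, 4, 0]
Detection: at round 2, diagonal entry (2, 2) turns strictly positive.
Key observation: the cycle 2->0->1->2 has total weight 0 + 4 + (-1), which is strictly positive.
Answer: DIVERGES — positive cycle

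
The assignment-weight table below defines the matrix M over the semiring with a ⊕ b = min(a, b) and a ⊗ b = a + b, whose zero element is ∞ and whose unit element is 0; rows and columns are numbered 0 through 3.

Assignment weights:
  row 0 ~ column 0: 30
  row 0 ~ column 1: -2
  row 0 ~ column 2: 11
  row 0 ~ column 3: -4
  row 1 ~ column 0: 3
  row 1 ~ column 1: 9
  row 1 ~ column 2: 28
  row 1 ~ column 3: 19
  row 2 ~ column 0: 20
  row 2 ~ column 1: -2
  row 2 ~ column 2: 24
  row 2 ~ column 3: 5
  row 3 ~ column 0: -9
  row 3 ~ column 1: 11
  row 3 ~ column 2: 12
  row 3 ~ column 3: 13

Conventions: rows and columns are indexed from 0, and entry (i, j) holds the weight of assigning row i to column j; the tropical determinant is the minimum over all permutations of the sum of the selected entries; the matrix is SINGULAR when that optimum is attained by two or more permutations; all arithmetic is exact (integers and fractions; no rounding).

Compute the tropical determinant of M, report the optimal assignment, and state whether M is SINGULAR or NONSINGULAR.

σ = (0, 1, 2, 3): 30 + 9 + 24 + 13 = 76
σ = (0, 1, 3, 2): 30 + 9 + 5 + 12 = 56
σ = (0, 2, 1, 3): 30 + 28 + (-2) + 13 = 69
σ = (0, 2, 3, 1): 30 + 28 + 5 + 11 = 74
σ = (0, 3, 1, 2): 30 + 19 + (-2) + 12 = 59
σ = (0, 3, 2, 1): 30 + 19 + 24 + 11 = 84
σ = (1, 0, 2, 3): (-2) + 3 + 24 + 13 = 38
σ = (1, 0, 3, 2): (-2) + 3 + 5 + 12 = 18
σ = (1, 2, 0, 3): (-2) + 28 + 20 + 13 = 59
σ = (1, 2, 3, 0): (-2) + 28 + 5 + (-9) = 22
σ = (1, 3, 0, 2): (-2) + 19 + 20 + 12 = 49
σ = (1, 3, 2, 0): (-2) + 19 + 24 + (-9) = 32
σ = (2, 0, 1, 3): 11 + 3 + (-2) + 13 = 25
σ = (2, 0, 3, 1): 11 + 3 + 5 + 11 = 30
σ = (2, 1, 0, 3): 11 + 9 + 20 + 13 = 53
σ = (2, 1, 3, 0): 11 + 9 + 5 + (-9) = 16
σ = (2, 3, 0, 1): 11 + 19 + 20 + 11 = 61
σ = (2, 3, 1, 0): 11 + 19 + (-2) + (-9) = 19
σ = (3, 0, 1, 2): (-4) + 3 + (-2) + 12 = 9
σ = (3, 0, 2, 1): (-4) + 3 + 24 + 11 = 34
σ = (3, 1, 0, 2): (-4) + 9 + 20 + 12 = 37
σ = (3, 1, 2, 0): (-4) + 9 + 24 + (-9) = 20
σ = (3, 2, 0, 1): (-4) + 28 + 20 + 11 = 55
σ = (3, 2, 1, 0): (-4) + 28 + (-2) + (-9) = 13
Optimal value attained by: σ = (3, 0, 1, 2).
Answer: det⊕(M) = 9; verdict: NONSINGULAR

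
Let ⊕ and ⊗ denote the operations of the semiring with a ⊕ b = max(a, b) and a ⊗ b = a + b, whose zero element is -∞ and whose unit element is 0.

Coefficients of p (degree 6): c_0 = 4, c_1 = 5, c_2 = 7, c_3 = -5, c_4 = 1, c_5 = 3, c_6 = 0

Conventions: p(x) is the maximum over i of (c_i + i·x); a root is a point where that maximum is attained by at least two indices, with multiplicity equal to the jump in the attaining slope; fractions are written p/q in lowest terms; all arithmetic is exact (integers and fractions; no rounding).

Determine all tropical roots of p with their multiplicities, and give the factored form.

hull edge (i=0, c=4) to (i=2, c=7): slope 3/2, span 2
hull edge (i=2, c=7) to (i=5, c=3): slope -4/3, span 3
hull edge (i=5, c=3) to (i=6, c=0): slope -3, span 1
Factored form: p(x) = 0 ⊗ (x ⊕ (-3/2)) ⊗ (x ⊕ (-3/2)) ⊗ (x ⊕ 4/3) ⊗ (x ⊕ 4/3) ⊗ (x ⊕ 4/3) ⊗ (x ⊕ 3)
Answer: roots = -3/2 (mult 2), 4/3 (mult 3), 3 (mult 1)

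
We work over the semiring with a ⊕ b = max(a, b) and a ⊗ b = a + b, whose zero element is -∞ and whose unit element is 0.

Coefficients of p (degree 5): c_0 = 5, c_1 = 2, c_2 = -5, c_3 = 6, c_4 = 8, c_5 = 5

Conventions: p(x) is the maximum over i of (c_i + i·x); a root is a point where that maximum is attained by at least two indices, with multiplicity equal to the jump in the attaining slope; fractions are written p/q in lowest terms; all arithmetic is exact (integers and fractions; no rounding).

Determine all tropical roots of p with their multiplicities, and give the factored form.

hull edge (i=0, c=5) to (i=4, c=8): slope 3/4, span 4
hull edge (i=4, c=8) to (i=5, c=5): slope -3, span 1
Factored form: p(x) = 5 ⊗ (x ⊕ (-3/4)) ⊗ (x ⊕ (-3/4)) ⊗ (x ⊕ (-3/4)) ⊗ (x ⊕ (-3/4)) ⊗ (x ⊕ 3)
Answer: roots = -3/4 (mult 4), 3 (mult 1)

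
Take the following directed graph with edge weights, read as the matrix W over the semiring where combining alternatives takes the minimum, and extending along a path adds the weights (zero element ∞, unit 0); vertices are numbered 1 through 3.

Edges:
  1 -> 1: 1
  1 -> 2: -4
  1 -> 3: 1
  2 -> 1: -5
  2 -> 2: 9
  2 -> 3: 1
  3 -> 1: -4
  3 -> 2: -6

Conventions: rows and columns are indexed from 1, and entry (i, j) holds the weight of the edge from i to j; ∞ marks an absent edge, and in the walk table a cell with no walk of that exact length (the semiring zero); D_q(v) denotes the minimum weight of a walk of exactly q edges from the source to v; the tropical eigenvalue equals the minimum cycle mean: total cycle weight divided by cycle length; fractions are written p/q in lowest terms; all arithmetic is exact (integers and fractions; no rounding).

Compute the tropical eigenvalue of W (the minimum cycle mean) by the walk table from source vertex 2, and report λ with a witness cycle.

q=0: [∞, 0, ∞]
q=1: [-5, 9, 1]
q=2: [-4, -9, -4]
q=3: [-14, -10, -8]
Optimal cycle mean attained by: cycle 1->2->1, total (-4) + (-5), length 2.
Answer: λ = -9/2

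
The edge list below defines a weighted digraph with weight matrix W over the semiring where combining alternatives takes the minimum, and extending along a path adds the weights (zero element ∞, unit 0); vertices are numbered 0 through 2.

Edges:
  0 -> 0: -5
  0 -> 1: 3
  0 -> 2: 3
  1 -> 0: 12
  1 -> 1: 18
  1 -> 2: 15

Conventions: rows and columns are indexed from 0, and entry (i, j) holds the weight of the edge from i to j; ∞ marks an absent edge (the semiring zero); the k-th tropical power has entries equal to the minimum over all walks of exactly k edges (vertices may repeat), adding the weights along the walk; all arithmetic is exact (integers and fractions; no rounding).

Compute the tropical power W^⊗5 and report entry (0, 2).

W^⊗2:
  [-10, -2, -2]
  [7, 15, 15]
  [∞, ∞, ∞]
W^⊗3:
  [-15, -7, -7]
  [2, 10, 10]
  [∞, ∞, ∞]
W^⊗4:
  [-20, -12, -12]
  [-3, 5, 5]
  [∞, ∞, ∞]
W^⊗5:
  [-25, -17, -17]
  [-8, 0, 0]
  [∞, ∞, ∞]
Key observation: the optimum is the walk 0->0->0->0->0->2, with weight (-5) + (-5) + (-5) + (-5) + 3 = -17.
Optimal value attained by: walk 0->0->0->0->0->2.
Answer: (W^⊗5)[0][2] = -17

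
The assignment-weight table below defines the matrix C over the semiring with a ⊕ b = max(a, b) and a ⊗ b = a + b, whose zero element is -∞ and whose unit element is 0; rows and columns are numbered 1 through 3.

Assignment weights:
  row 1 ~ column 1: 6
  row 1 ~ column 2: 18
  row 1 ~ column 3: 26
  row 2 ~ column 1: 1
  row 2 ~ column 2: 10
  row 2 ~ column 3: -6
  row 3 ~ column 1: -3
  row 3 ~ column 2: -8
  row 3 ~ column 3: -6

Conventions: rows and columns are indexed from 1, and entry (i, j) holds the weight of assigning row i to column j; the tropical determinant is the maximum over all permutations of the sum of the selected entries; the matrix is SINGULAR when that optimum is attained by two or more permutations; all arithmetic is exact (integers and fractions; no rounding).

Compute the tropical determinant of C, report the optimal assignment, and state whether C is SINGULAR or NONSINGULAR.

σ = (1, 2, 3): 6 + 10 + (-6) = 10
σ = (1, 3, 2): 6 + (-6) + (-8) = -8
σ = (2, 1, 3): 18 + 1 + (-6) = 13
σ = (2, 3, 1): 18 + (-6) + (-3) = 9
σ = (3, 1, 2): 26 + 1 + (-8) = 19
σ = (3, 2, 1): 26 + 10 + (-3) = 33
Optimal value attained by: σ = (3, 2, 1).
Answer: det⊕(C) = 33; verdict: NONSINGULAR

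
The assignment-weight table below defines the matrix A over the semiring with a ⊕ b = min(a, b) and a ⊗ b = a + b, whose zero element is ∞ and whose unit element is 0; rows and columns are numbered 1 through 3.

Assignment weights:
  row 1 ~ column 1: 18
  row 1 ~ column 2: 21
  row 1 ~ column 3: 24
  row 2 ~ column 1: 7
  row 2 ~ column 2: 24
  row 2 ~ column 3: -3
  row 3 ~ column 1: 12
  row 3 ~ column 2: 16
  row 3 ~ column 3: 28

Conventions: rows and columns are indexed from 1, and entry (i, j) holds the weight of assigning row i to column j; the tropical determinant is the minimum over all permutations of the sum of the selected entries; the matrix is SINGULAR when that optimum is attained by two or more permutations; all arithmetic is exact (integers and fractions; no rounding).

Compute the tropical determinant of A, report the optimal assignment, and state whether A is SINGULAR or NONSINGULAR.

σ = (1, 2, 3): 18 + 24 + 28 = 70
σ = (1, 3, 2): 18 + (-3) + 16 = 31
σ = (2, 1, 3): 21 + 7 + 28 = 56
σ = (2, 3, 1): 21 + (-3) + 12 = 30
σ = (3, 1, 2): 24 + 7 + 16 = 47
σ = (3, 2, 1): 24 + 24 + 12 = 60
Optimal value attained by: σ = (2, 3, 1).
Answer: det⊕(A) = 30; verdict: NONSINGULAR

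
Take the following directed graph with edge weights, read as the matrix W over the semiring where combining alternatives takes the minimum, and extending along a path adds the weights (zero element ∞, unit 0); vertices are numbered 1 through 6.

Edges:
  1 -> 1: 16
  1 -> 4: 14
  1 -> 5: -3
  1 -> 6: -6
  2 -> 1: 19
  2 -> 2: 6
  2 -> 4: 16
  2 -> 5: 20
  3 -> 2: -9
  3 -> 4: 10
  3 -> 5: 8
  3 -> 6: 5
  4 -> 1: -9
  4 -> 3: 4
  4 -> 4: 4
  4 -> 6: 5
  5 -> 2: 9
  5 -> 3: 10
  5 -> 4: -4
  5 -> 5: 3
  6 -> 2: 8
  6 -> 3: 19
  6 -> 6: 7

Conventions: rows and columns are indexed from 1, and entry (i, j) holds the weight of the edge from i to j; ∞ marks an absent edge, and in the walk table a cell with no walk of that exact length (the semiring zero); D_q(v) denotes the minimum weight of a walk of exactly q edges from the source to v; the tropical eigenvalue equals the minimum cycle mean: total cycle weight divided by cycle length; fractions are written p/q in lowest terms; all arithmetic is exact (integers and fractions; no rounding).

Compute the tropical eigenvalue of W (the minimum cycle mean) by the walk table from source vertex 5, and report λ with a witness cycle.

q=0: [∞, ∞, ∞, ∞, 0, ∞]
q=1: [∞, 9, 10, -4, 3, ∞]
q=2: [-13, 1, 0, -1, 6, 1]
q=3: [-10, -9, 3, 1, -16, -19]
q=4: [-8, -11, -6, -20, -13, -16]
q=5: [-29, -15, -16, -17, -11, -15]
q=6: [-26, -25, -13, -15, -32, -35]
Optimal cycle mean attained by: cycle 1->5->4->1, total (-3) + (-4) + (-9), length 3.
Answer: λ = -16/3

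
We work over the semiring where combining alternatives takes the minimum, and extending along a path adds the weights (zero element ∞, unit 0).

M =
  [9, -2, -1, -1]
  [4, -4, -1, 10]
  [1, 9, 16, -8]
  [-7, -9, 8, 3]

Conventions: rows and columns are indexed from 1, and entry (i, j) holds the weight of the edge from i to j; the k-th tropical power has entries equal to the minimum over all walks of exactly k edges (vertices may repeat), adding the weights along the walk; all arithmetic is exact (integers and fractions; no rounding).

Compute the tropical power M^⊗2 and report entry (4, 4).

M^⊗2:
  [-8, -10, -3, -9]
  [0, -8, -5, -9]
  [-15, -17, 0, -5]
  [-5, -13, -10, -8]
Key observation: the optimum is the walk 4->1->4, with weight (-7) + (-1) = -8.
Optimal value attained by: walk 4->1->4.
Answer: (M^⊗2)[4][4] = -8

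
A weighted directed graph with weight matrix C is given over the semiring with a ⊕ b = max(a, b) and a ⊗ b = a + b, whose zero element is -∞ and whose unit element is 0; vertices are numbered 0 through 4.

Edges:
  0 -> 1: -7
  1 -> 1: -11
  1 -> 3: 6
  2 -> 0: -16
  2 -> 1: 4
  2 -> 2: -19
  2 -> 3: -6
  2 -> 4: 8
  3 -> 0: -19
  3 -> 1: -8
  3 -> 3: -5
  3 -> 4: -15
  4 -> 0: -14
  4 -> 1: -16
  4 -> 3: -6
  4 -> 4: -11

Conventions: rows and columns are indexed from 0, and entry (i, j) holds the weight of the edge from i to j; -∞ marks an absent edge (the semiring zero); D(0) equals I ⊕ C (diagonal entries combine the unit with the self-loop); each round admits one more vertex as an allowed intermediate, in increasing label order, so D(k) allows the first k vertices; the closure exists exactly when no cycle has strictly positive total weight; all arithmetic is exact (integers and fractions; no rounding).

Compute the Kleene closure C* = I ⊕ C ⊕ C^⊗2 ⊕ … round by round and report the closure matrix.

D(0):
  [0, -7, -∞, -∞, -∞]
  [-∞, 0, -∞, 6, -∞]
  [-16, 4, 0, -6, 8]
  [-19, -8, -∞, 0, -15]
  [-14, -16, -∞, -6, 0]
D(1):
  [0, -7, -∞, -∞, -∞]
  [-∞, 0, -∞, 6, -∞]
  [-16, 4, 0, -6, 8]
  [-19, -8, -∞, 0, -15]
  [-14, -16, -∞, -6, 0]
D(2):
  [0, -7, -∞, -1, -∞]
  [-∞, 0, -∞, 6, -∞]
  [-16, 4, 0, 10, 8]
  [-19, -8, -∞, 0, -15]
  [-14, -16, -∞, -6, 0]
D(3):
  [0, -7, -∞, -1, -∞]
  [-∞, 0, -∞, 6, -∞]
  [-16, 4, 0, 10, 8]
  [-19, -8, -∞, 0, -15]
  [-14, -16, -∞, -6, 0]
D(4):
  [0, -7, -∞, -1, -16]
  [-13, 0, -∞, 6, -9]
  [-9, 4, 0, 10, 8]
  [-19, -8, -∞, 0, -15]
  [-14, -14, -∞, -6, 0]
D(5):
  [0, -7, -∞, -1, -16]
  [-13, 0, -∞, 6, -9]
  [-6, 4, 0, 10, 8]
  [-19, -8, -∞, 0, -15]
  [-14, -14, -∞, -6, 0]
Answer: C* = [[0, -7, -∞, -1, -16], [-13, 0, -∞, 6, -9], [-6, 4, 0, 10, 8], [-19, -8, -∞, 0, -15], [-14, -14, -∞, -6, 0]]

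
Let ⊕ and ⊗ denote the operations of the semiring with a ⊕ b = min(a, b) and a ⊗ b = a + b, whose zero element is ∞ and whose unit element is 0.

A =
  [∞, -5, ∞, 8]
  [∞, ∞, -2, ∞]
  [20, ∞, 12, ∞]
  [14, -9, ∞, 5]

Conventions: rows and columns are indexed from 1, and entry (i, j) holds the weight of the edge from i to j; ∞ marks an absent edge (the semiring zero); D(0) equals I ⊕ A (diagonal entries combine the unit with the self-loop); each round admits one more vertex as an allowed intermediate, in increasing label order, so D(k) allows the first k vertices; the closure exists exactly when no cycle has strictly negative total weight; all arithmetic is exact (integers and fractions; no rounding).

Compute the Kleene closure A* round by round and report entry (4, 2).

D(0):
  [0, -5, ∞, 8]
  [∞, 0, -2, ∞]
  [20, ∞, 0, ∞]
  [14, -9, ∞, 0]
D(1):
  [0, -5, ∞, 8]
  [∞, 0, -2, ∞]
  [20, 15, 0, 28]
  [14, -9, ∞, 0]
D(2):
  [0, -5, -7, 8]
  [∞, 0, -2, ∞]
  [20, 15, 0, 28]
  [14, -9, -11, 0]
D(3):
  [0, -5, -7, 8]
  [18, 0, -2, 26]
  [20, 15, 0, 28]
  [9, -9, -11, 0]
D(4):
  [0, -5, -7, 8]
  [18, 0, -2, 26]
  [20, 15, 0, 28]
  [9, -9, -11, 0]
Answer: A*[4][2] = -9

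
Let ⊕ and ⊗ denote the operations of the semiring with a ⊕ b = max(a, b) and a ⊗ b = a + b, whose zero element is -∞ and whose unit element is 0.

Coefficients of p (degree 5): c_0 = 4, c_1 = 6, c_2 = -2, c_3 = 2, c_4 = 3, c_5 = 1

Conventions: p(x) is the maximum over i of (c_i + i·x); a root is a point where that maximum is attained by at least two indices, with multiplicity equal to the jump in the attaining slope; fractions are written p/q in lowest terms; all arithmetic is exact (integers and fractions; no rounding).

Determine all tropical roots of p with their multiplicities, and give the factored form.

hull edge (i=0, c=4) to (i=1, c=6): slope 2, span 1
hull edge (i=1, c=6) to (i=4, c=3): slope -1, span 3
hull edge (i=4, c=3) to (i=5, c=1): slope -2, span 1
Factored form: p(x) = 1 ⊗ (x ⊕ (-2)) ⊗ (x ⊕ 1) ⊗ (x ⊕ 1) ⊗ (x ⊕ 1) ⊗ (x ⊕ 2)
Answer: roots = -2 (mult 1), 1 (mult 3), 2 (mult 1)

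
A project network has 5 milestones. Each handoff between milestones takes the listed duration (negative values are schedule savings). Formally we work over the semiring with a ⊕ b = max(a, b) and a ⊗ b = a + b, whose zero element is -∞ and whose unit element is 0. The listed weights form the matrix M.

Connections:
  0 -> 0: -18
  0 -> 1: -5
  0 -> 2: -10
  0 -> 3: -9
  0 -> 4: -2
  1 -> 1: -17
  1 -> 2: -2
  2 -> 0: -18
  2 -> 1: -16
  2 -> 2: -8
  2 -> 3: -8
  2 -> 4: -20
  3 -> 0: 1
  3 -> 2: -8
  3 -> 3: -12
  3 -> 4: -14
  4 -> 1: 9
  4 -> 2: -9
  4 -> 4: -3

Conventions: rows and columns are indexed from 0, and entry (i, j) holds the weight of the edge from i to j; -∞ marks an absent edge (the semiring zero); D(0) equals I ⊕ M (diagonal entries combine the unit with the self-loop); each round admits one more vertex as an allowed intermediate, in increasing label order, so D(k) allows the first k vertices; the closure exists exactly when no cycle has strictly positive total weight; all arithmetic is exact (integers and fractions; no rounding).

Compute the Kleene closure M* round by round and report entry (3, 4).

D(0):
  [0, -5, -10, -9, -2]
  [-∞, 0, -2, -∞, -∞]
  [-18, -16, 0, -8, -20]
  [1, -∞, -8, 0, -14]
  [-∞, 9, -9, -∞, 0]
D(1):
  [0, -5, -10, -9, -2]
  [-∞, 0, -2, -∞, -∞]
  [-18, -16, 0, -8, -20]
  [1, -4, -8, 0, -1]
  [-∞, 9, -9, -∞, 0]
D(2):
  [0, -5, -7, -9, -2]
  [-∞, 0, -2, -∞, -∞]
  [-18, -16, 0, -8, -20]
  [1, -4, -6, 0, -1]
  [-∞, 9, 7, -∞, 0]
D(3):
  [0, -5, -7, -9, -2]
  [-20, 0, -2, -10, -22]
  [-18, -16, 0, -8, -20]
  [1, -4, -6, 0, -1]
  [-11, 9, 7, -1, 0]
D(4):
  [0, -5, -7, -9, -2]
  [-9, 0, -2, -10, -11]
  [-7, -12, 0, -8, -9]
  [1, -4, -6, 0, -1]
  [0, 9, 7, -1, 0]
D(5):
  [0, 7, 5, -3, -2]
  [-9, 0, -2, -10, -11]
  [-7, 0, 0, -8, -9]
  [1, 8, 6, 0, -1]
  [0, 9, 7, -1, 0]
Answer: M*[3][4] = -1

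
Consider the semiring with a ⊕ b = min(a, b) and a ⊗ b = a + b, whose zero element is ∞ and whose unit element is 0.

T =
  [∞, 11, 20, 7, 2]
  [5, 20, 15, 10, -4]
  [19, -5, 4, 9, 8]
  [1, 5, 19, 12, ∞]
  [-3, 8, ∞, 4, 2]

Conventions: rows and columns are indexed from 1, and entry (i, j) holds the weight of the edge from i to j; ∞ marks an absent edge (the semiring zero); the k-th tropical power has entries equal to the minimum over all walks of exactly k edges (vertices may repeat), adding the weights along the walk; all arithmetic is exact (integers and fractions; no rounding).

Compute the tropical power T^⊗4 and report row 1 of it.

T^⊗2:
  [-1, 10, 24, 6, 4]
  [-7, 4, 19, 0, -2]
  [0, -1, 8, 5, -9]
  [10, 12, 20, 8, 1]
  [-1, 8, 17, 4, -1]
T^⊗3:
  [1, 10, 19, 6, 1]
  [-5, 4, 13, 0, -5]
  [-12, -1, 12, -5, -7]
  [-2, 9, 24, 5, 3]
  [-4, 7, 19, 3, 1]
T^⊗4:
  [-2, 9, 21, 5, 3]
  [-8, 3, 15, -1, -3]
  [-10, -1, 8, -5, -10]
  [0, 9, 18, 5, 0]
  [-2, 7, 16, 3, -2]
Answer: row 1 of T^⊗4 = [-2, 9, 21, 5, 3]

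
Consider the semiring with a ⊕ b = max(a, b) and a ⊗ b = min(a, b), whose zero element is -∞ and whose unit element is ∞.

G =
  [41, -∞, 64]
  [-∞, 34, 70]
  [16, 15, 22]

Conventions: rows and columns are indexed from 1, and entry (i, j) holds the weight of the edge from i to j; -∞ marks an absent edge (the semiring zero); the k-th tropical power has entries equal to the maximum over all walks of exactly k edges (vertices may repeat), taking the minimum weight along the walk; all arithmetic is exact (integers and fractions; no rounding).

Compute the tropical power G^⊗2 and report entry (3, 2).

G^⊗2:
  [41, 15, 41]
  [16, 34, 34]
  [16, 15, 22]
Key observation: the optimum is the walk 3->2->2, with weight 15 min 34 = 15.
Optimal value attained by: walk 3->2->2.
Answer: (G^⊗2)[3][2] = 15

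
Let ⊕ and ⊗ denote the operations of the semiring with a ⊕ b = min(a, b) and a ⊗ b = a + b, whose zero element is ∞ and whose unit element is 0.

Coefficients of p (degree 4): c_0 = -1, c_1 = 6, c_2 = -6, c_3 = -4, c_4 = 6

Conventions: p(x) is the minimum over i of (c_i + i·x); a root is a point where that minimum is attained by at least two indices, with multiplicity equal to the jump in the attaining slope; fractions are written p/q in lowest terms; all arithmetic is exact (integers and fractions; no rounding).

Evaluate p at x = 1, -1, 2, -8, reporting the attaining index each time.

p(1) = min(-1+0·1=-1, 6+1·1=7, -6+2·1=-4, -4+3·1=-1, 6+4·1=10) = -4 (attained by i=2)
p(-1) = min(-1+0·(-1)=-1, 6+1·(-1)=5, -6+2·(-1)=-8, -4+3·(-1)=-7, 6+4·(-1)=2) = -8 (attained by i=2)
p(2) = min(-1+0·2=-1, 6+1·2=8, -6+2·2=-2, -4+3·2=2, 6+4·2=14) = -2 (attained by i=2)
p(-8) = min(-1+0·(-8)=-1, 6+1·(-8)=-2, -6+2·(-8)=-22, -4+3·(-8)=-28, 6+4·(-8)=-26) = -28 (attained by i=3)
Answer: p(1) = -4; p(-1) = -8; p(2) = -2; p(-8) = -28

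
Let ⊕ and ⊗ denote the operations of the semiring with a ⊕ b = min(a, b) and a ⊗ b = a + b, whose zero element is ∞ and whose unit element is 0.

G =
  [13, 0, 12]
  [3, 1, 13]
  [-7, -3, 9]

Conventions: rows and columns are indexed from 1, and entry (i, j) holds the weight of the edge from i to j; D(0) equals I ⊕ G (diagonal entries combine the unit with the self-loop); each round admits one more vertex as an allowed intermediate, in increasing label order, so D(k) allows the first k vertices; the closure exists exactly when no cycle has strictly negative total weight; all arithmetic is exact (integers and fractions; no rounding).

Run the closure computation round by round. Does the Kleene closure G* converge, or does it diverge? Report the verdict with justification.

D(0):
  [0, 0, 12]
  [3, 0, 13]
  [-7, -3, 0]
D(1):
  [0, 0, 12]
  [3, 0, 13]
  [-7, -7, 0]
D(2):
  [0, 0, 12]
  [3, 0, 13]
  [-7, -7, 0]
D(3):
  [0, 0, 12]
  [3, 0, 13]
  [-7, -7, 0]
Key observation: every diagonal entry stays at the unit through all rounds, so no improving cycle exists.
Answer: CONVERGES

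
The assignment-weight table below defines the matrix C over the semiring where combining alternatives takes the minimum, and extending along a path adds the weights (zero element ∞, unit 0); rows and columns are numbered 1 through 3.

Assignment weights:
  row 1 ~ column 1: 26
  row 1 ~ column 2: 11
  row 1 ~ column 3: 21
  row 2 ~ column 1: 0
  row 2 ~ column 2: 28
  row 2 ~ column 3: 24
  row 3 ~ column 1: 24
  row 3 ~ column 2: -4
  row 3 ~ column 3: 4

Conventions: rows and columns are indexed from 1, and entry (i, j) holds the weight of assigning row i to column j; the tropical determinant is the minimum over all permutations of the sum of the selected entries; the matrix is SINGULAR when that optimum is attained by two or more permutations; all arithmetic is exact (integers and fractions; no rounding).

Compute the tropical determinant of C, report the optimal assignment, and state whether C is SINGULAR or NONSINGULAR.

σ = (1, 2, 3): 26 + 28 + 4 = 58
σ = (1, 3, 2): 26 + 24 + (-4) = 46
σ = (2, 1, 3): 11 + 0 + 4 = 15
σ = (2, 3, 1): 11 + 24 + 24 = 59
σ = (3, 1, 2): 21 + 0 + (-4) = 17
σ = (3, 2, 1): 21 + 28 + 24 = 73
Optimal value attained by: σ = (2, 1, 3).
Answer: det⊕(C) = 15; verdict: NONSINGULAR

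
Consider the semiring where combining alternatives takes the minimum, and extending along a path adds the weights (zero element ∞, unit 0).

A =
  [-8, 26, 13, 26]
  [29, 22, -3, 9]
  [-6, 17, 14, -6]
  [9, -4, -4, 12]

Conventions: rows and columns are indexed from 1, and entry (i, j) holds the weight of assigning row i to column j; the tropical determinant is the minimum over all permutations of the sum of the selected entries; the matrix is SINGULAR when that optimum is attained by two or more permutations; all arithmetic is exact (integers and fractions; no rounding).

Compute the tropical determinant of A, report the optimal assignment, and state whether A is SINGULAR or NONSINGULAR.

σ = (1, 2, 3, 4): (-8) + 22 + 14 + 12 = 40
σ = (1, 2, 4, 3): (-8) + 22 + (-6) + (-4) = 4
σ = (1, 3, 2, 4): (-8) + (-3) + 17 + 12 = 18
σ = (1, 3, 4, 2): (-8) + (-3) + (-6) + (-4) = -21
σ = (1, 4, 2, 3): (-8) + 9 + 17 + (-4) = 14
σ = (1, 4, 3, 2): (-8) + 9 + 14 + (-4) = 11
σ = (2, 1, 3, 4): 26 + 29 + 14 + 12 = 81
σ = (2, 1, 4, 3): 26 + 29 + (-6) + (-4) = 45
σ = (2, 3, 1, 4): 26 + (-3) + (-6) + 12 = 29
σ = (2, 3, 4, 1): 26 + (-3) + (-6) + 9 = 26
σ = (2, 4, 1, 3): 26 + 9 + (-6) + (-4) = 25
σ = (2, 4, 3, 1): 26 + 9 + 14 + 9 = 58
σ = (3, 1, 2, 4): 13 + 29 + 17 + 12 = 71
σ = (3, 1, 4, 2): 13 + 29 + (-6) + (-4) = 32
σ = (3, 2, 1, 4): 13 + 22 + (-6) + 12 = 41
σ = (3, 2, 4, 1): 13 + 22 + (-6) + 9 = 38
σ = (3, 4, 1, 2): 13 + 9 + (-6) + (-4) = 12
σ = (3, 4, 2, 1): 13 + 9 + 17 + 9 = 48
σ = (4, 1, 2, 3): 26 + 29 + 17 + (-4) = 68
σ = (4, 1, 3, 2): 26 + 29 + 14 + (-4) = 65
σ = (4, 2, 1, 3): 26 + 22 + (-6) + (-4) = 38
σ = (4, 2, 3, 1): 26 + 22 + 14 + 9 = 71
σ = (4, 3, 1, 2): 26 + (-3) + (-6) + (-4) = 13
σ = (4, 3, 2, 1): 26 + (-3) + 17 + 9 = 49
Optimal value attained by: σ = (1, 3, 4, 2).
Answer: det⊕(A) = -21; verdict: NONSINGULAR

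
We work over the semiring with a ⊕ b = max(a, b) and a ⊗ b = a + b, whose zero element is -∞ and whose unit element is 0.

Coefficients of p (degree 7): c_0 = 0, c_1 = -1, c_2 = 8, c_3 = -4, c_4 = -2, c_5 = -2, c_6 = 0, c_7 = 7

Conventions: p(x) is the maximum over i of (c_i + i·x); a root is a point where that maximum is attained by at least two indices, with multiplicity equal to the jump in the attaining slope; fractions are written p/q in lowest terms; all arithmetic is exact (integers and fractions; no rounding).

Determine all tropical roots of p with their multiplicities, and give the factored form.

hull edge (i=0, c=0) to (i=2, c=8): slope 4, span 2
hull edge (i=2, c=8) to (i=7, c=7): slope -1/5, span 5
Factored form: p(x) = 7 ⊗ (x ⊕ (-4)) ⊗ (x ⊕ (-4)) ⊗ (x ⊕ 1/5) ⊗ (x ⊕ 1/5) ⊗ (x ⊕ 1/5) ⊗ (x ⊕ 1/5) ⊗ (x ⊕ 1/5)
Answer: roots = -4 (mult 2), 1/5 (mult 5)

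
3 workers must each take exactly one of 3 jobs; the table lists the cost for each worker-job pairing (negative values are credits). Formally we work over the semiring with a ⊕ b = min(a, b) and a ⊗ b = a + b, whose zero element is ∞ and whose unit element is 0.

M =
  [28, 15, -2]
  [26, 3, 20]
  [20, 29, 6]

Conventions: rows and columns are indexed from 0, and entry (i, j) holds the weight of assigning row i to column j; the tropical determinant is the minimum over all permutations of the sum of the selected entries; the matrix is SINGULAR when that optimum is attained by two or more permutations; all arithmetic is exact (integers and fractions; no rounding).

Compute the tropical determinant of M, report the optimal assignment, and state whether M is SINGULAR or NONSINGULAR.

σ = (0, 1, 2): 28 + 3 + 6 = 37
σ = (0, 2, 1): 28 + 20 + 29 = 77
σ = (1, 0, 2): 15 + 26 + 6 = 47
σ = (1, 2, 0): 15 + 20 + 20 = 55
σ = (2, 0, 1): (-2) + 26 + 29 = 53
σ = (2, 1, 0): (-2) + 3 + 20 = 21
Optimal value attained by: σ = (2, 1, 0).
Answer: det⊕(M) = 21; verdict: NONSINGULAR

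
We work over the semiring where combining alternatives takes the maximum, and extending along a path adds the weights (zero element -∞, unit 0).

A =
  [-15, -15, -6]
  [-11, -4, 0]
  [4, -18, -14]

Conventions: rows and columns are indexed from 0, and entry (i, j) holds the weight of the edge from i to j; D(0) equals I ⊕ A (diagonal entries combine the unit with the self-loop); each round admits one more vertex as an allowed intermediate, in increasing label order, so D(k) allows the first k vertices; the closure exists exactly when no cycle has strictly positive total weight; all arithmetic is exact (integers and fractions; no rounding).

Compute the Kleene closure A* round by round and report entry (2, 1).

D(0):
  [0, -15, -6]
  [-11, 0, 0]
  [4, -18, 0]
D(1):
  [0, -15, -6]
  [-11, 0, 0]
  [4, -11, 0]
D(2):
  [0, -15, -6]
  [-11, 0, 0]
  [4, -11, 0]
D(3):
  [0, -15, -6]
  [4, 0, 0]
  [4, -11, 0]
Answer: A*[2][1] = -11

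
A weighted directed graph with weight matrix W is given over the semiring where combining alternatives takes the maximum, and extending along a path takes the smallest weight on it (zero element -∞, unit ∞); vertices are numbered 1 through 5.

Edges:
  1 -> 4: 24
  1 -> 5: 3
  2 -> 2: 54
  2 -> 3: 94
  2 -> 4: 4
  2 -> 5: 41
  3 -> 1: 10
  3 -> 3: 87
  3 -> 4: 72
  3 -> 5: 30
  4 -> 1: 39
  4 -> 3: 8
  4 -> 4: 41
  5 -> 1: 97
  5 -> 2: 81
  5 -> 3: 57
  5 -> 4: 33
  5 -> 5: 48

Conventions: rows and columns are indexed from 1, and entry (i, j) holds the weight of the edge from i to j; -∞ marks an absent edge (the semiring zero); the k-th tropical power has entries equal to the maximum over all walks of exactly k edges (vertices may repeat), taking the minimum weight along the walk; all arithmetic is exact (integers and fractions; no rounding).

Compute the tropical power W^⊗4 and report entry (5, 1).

W^⊗2:
  [24, 3, 8, 24, 3]
  [41, 54, 87, 72, 41]
  [39, 30, 87, 72, 30]
  [39, -∞, 8, 41, 8]
  [48, 54, 81, 57, 48]
W^⊗3:
  [24, 3, 8, 24, 8]
  [41, 54, 87, 72, 41]
  [39, 30, 87, 72, 30]
  [39, 8, 8, 41, 8]
  [48, 54, 81, 72, 48]
W^⊗4:
  [24, 8, 8, 24, 8]
  [41, 54, 87, 72, 41]
  [39, 30, 87, 72, 30]
  [39, 8, 8, 41, 8]
  [48, 54, 81, 72, 48]
Key observation: the optimum is the walk 5->5->5->5->1, with weight 48 min 48 min 48 min 97 = 48.
Optimal value attained by: walk 5->5->5->5->1.
Answer: (W^⊗4)[5][1] = 48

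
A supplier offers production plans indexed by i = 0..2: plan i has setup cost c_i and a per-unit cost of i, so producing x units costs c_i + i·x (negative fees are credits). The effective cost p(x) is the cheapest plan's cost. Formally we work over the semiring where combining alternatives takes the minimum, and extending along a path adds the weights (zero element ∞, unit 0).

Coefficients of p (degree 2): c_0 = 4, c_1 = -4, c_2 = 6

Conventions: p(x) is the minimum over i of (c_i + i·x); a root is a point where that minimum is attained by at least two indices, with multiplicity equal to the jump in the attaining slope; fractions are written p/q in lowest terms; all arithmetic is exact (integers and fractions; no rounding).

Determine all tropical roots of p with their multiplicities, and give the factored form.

hull edge (i=0, c=4) to (i=1, c=-4): slope -8, span 1
hull edge (i=1, c=-4) to (i=2, c=6): slope 10, span 1
Factored form: p(x) = 6 ⊗ (x ⊕ (-10)) ⊗ (x ⊕ 8)
Answer: roots = -10 (mult 1), 8 (mult 1)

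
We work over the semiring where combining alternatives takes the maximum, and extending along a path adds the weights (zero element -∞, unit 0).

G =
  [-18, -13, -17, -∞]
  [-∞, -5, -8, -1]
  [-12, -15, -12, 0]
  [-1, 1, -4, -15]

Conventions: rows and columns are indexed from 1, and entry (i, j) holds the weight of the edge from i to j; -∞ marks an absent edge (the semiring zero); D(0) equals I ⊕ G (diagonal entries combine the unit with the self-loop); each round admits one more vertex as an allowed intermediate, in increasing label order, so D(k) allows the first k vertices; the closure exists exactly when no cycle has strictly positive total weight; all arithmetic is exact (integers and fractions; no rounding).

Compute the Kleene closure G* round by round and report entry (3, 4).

D(0):
  [0, -13, -17, -∞]
  [-∞, 0, -8, -1]
  [-12, -15, 0, 0]
  [-1, 1, -4, 0]
D(1):
  [0, -13, -17, -∞]
  [-∞, 0, -8, -1]
  [-12, -15, 0, 0]
  [-1, 1, -4, 0]
D(2):
  [0, -13, -17, -14]
  [-∞, 0, -8, -1]
  [-12, -15, 0, 0]
  [-1, 1, -4, 0]
D(3):
  [0, -13, -17, -14]
  [-20, 0, -8, -1]
  [-12, -15, 0, 0]
  [-1, 1, -4, 0]
D(4):
  [0, -13, -17, -14]
  [-2, 0, -5, -1]
  [-1, 1, 0, 0]
  [-1, 1, -4, 0]
Answer: G*[3][4] = 0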